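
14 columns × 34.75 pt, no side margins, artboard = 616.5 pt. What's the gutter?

10 pt

14 columns take 14·34.75 = 486.5 pt; remaining 130 splits into 13 gutters.
g = 130 / 13 = 10 pt.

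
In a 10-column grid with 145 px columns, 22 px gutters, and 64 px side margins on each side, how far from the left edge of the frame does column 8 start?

Column 8 starts at margin + 7·(column + gutter) = 64 + 7·167 = 1233 px.

1233 px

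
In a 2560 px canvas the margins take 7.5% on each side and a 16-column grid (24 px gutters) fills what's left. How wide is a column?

113.5 px

2560 × (1 − 2·7.5%) = 2560 × 85% = 2176 px for the columns.
2176 − 15·24 = 1816; ÷16 gives c = 113.5 px.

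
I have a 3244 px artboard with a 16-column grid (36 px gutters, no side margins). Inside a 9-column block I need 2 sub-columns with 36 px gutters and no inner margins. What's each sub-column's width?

886.5 px

16c + 15·36 = 3244 → 16c = 2704 → c = 169 px.
9-column span = 9·169 + 8·36 = 1809 px.
Subtracting 1 gutter of 36 leaves 1773 for 2 columns, so d = 886.5 px.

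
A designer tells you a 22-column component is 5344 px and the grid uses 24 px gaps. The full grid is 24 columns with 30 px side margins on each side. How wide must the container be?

5892 px

22 columns + 21 gaps: 22c + 21·24 = 5344.
22c = 5344 − 504 = 4840, so c = 220 px.
Container = 2·30 + 24·220 + 23·24 = 60 + 5280 + 552 = 5892 px.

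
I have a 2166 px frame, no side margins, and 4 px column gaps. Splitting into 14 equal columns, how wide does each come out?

2166 − 13·4 = 2114; ÷14 gives c = 151 px.

151 px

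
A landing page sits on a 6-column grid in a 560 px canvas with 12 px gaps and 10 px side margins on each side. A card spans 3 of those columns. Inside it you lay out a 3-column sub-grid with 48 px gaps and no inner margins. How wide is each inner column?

56 px

Subtract both margins: 560 − 2·10 = 540 px.
6 columns + 5 gaps: 6c + 5·12 = 540.
6c = 540 − 60 = 480, so c = 80 px.
3-column span = 3·80 + 2·12 = 264 px.
3d + 2·48 = 264 → 3d = 168 → d = 56 px.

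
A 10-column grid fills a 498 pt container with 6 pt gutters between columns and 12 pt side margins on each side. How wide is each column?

42 pt

Content width = 498 − 2·12 = 474 pt.
Subtracting 9 gutters of 6 leaves 420 for 10 columns, so c = 42 pt.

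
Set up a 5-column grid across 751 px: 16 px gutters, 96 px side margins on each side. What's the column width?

Subtract both margins: 751 − 2·96 = 559 px.
5c + 4·16 = 559 → 5c = 495 → c = 99 px.

99 px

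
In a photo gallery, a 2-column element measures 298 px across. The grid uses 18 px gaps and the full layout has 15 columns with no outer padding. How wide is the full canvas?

2352 px

2 columns + 1 gap: 2c + 1·18 = 298.
2c = 298 − 18 = 280, so c = 140 px.
Canvas = 15·140 + 14·18 = 2100 + 252 = 2352 px.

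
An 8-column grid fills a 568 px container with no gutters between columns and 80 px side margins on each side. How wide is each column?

51 px

Take off 160 px of margins, leaving 408 px.
With no gutters, each column is 408/8 = 51 px.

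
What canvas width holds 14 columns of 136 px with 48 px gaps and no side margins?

Total width: 14·136 + 13·48 = 2528 px.

2528 px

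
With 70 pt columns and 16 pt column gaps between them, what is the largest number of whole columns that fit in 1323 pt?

Each extra column adds 70 + 16 = 86 pt.
(1323 + 16) / 86 = 15.57, so 15 columns fit.

15 columns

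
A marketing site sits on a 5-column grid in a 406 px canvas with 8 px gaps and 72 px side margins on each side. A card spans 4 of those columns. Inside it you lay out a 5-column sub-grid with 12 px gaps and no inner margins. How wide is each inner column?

32 px

Outer content = 406 − 2·72 = 262 px.
Subtracting 4 gaps of 8 leaves 230 for 5 columns, so c = 46 px.
4 columns plus 3 gaps: 184 + 24 = 208 px.
208 − 4·12 = 160; ÷5 gives d = 32 px.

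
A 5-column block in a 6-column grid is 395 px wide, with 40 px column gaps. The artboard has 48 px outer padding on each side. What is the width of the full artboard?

578 px

5c + 4·40 = 395 → 5c = 235 → c = 47 px.
Adding margins, columns and gutters: 96 + 282 + 200 = 578 px.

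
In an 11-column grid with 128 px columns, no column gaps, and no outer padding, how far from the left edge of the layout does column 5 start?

512 px

No margin, so column 5 starts at 4·(column + gutter) = 4·128 = 512 px.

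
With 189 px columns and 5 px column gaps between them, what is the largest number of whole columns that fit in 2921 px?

15 columns: 15·189 + 14·5 = 2905 px ≤ 2921.
16 columns: 3099 px > 2921. So 15.

15 columns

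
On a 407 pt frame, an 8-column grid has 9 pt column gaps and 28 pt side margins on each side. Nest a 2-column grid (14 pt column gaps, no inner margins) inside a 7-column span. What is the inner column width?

Inside the margins: 407 − 56 = 351 pt.
Subtracting 7 column gaps of 9 leaves 288 for 8 columns, so c = 36 pt.
7-column span = 7·36 + 6·9 = 306 pt.
306 − 1·14 = 292; ÷2 gives d = 146 pt.

146 pt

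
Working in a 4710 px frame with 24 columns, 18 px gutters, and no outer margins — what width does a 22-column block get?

Subtracting 23 gutters of 18 leaves 4296 for 24 columns, so c = 179 px.
Span of 22: 22·179 + 21·18 = 3938 + 378 = 4316 px.

4316 px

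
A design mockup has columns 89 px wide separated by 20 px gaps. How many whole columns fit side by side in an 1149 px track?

k columns need k·89 + (k−1)·20 = k·109 − 20.
k·109 − 20 ≤ 1149 → k ≤ 1169 / 109 ≈ 10.72, so k = 10.

10 columns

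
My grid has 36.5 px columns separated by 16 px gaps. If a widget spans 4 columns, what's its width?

4-column span = 4·36.5 + 3·16 = 194 px.

194 px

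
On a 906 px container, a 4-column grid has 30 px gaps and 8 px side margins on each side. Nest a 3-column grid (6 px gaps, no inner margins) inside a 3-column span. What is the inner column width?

216 px

Subtract both margins: 906 − 2·8 = 890 px.
890 − 3·30 = 800; ÷4 gives c = 200 px.
3 columns plus 2 gaps: 600 + 60 = 660 px.
3 columns + 2 gaps: 3d + 2·6 = 660.
3d = 660 − 12 = 648, so d = 216 px.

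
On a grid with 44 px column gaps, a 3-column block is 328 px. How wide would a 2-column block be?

204 px

3c + 2·44 = 328 → 3c = 240 → c = 80 px.
2 columns plus 1 column gap: 160 + 44 = 204 px.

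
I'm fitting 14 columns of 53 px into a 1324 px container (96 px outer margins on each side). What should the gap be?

30 px

Subtract both margins: 1324 − 2·96 = 1132 px.
Columns use 742 px, leaving 390 px across 13 gaps = 30 px each.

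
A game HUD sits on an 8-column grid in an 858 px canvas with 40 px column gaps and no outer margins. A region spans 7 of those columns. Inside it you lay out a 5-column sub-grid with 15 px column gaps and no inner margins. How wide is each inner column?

137.15 px

858 − 7·40 = 578; ÷8 gives c = 72.25 px.
7 columns plus 6 column gaps: 505.75 + 240 = 745.75 px.
5d + 4·15 = 745.75 → 5d = 685.75 → d = 137.15 px.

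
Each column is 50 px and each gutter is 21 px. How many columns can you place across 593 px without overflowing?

8 columns

Each extra column adds 50 + 21 = 71 px.
(593 + 21) / 71 = 8.65, so 8 columns fit.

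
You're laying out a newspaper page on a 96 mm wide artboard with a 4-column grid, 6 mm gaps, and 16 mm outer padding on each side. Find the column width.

11.5 mm

Subtract both margins: 96 − 2·16 = 64 mm.
Subtracting 3 gaps of 6 leaves 46 for 4 columns, so c = 11.5 mm.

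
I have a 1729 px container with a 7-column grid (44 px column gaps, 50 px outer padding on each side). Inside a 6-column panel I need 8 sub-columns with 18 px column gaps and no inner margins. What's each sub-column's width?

Take off 100 px of margins, leaving 1629 px.
1629 − 6·44 = 1365; ÷7 gives c = 195 px.
6-column span = 6·195 + 5·44 = 1390 px.
Subtracting 7 column gaps of 18 leaves 1264 for 8 columns, so d = 158 px.

158 px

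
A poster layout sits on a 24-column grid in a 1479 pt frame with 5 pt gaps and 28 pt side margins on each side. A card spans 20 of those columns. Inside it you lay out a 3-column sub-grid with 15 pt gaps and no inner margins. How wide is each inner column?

385 pt

Take off 56 pt of margins, leaving 1423 pt.
Subtracting 23 gaps of 5 leaves 1308 for 24 columns, so c = 54.5 pt.
Span of 20: 20·54.5 + 19·5 = 1090 + 95 = 1185 pt.
3d + 2·15 = 1185 → 3d = 1155 → d = 385 pt.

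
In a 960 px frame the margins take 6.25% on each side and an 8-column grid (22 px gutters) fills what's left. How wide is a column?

85.75 px

960 × (1 − 2·6.25%) = 960 × 87.5% = 840 px for the columns.
840 − 7·22 = 686; ÷8 gives c = 85.75 px.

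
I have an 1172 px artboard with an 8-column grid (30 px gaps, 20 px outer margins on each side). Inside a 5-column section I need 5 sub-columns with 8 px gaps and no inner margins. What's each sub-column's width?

132.85 px

Take off 40 px of margins, leaving 1132 px.
1132 − 7·30 = 922; ÷8 gives c = 115.25 px.
Span of 5: 5·115.25 + 4·30 = 576.25 + 120 = 696.25 px.
Subtracting 4 gaps of 8 leaves 664.25 for 5 columns, so d = 132.85 px.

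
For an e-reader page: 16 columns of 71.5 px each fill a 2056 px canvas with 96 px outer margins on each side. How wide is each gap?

Subtract both margins: 2056 − 2·96 = 1864 px.
16 columns take 16·71.5 = 1144 px; remaining 720 splits into 15 gaps.
g = 720 / 15 = 48 px.

48 px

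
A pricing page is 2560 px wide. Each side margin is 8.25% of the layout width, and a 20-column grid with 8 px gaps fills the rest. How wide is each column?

99.28 px

Margins: 8.25% × 2560 = 211.2 px each, so content = 2560 − 422.4 = 2137.6 px.
20c + 19·8 = 2137.6 → 20c = 1985.6 → c = 99.28 px.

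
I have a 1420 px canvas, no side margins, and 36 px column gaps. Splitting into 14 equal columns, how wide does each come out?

14 columns + 13 column gaps: 14c + 13·36 = 1420.
14c = 1420 − 468 = 952, so c = 68 px.

68 px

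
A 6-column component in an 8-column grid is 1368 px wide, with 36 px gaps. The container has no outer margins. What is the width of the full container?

1836 px

6 columns + 5 gaps: 6c + 5·36 = 1368.
6c = 1368 − 180 = 1188, so c = 198 px.
Container = 8·198 + 7·36 = 1584 + 252 = 1836 px.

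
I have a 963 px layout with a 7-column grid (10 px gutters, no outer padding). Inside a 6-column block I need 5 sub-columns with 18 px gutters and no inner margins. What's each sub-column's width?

150.4 px

7 columns + 6 gutters: 7c + 6·10 = 963.
7c = 963 − 60 = 903, so c = 129 px.
Span of 6: 6·129 + 5·10 = 774 + 50 = 824 px.
Subtracting 4 gutters of 18 leaves 752 for 5 columns, so d = 150.4 px.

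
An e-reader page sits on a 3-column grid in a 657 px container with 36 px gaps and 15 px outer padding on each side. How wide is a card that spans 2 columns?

Subtract both margins: 657 − 2·15 = 627 px.
Subtracting 2 gaps of 36 leaves 555 for 3 columns, so c = 185 px.
2-column span = 2·185 + 1·36 = 406 px.

406 px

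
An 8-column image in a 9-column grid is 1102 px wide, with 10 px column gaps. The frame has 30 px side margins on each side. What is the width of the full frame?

1301 px

1102 − 7·10 = 1032; ÷8 gives c = 129 px.
Adding margins, columns and gutters: 60 + 1161 + 80 = 1301 px.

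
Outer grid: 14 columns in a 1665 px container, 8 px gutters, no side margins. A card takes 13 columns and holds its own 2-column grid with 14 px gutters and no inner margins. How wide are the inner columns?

14c + 13·8 = 1665 → 14c = 1561 → c = 111.5 px.
13-column span = 13·111.5 + 12·8 = 1545.5 px.
2 columns + 1 gutter: 2d + 1·14 = 1545.5.
2d = 1545.5 − 14 = 1531.5, so d = 765.75 px.

765.75 px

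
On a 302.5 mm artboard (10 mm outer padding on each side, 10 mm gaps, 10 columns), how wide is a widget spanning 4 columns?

107 mm

Take off 20 mm of margins, leaving 282.5 mm.
10c + 9·10 = 282.5 → 10c = 192.5 → c = 19.25 mm.
4 columns plus 3 gaps: 77 + 30 = 107 mm.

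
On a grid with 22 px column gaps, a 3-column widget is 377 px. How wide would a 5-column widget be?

3 columns + 2 column gaps: 3c + 2·22 = 377.
3c = 377 − 44 = 333, so c = 111 px.
Span of 5: 5·111 + 4·22 = 555 + 88 = 643 px.

643 px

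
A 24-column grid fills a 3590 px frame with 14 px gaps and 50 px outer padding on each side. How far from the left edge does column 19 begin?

Subtract both margins: 3590 − 2·50 = 3490 px.
24 columns + 23 gaps: 24c + 23·14 = 3490.
24c = 3490 − 322 = 3168, so c = 132 px.
Column 19 starts at margin + 18·(column + gutter) = 50 + 18·146 = 2678 px.

2678 px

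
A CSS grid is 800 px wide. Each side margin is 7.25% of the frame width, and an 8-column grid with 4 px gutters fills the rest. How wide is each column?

800 × (1 − 2·7.25%) = 800 × 85.5% = 684 px for the columns.
684 − 7·4 = 656; ÷8 gives c = 82 px.

82 px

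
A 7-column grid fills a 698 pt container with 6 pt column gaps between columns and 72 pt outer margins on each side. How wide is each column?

74 pt

Subtract both margins: 698 − 2·72 = 554 pt.
554 − 6·6 = 518; ÷7 gives c = 74 pt.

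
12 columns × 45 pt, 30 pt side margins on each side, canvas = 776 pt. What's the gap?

16 pt

Subtract both margins: 776 − 2·30 = 716 pt.
Columns use 540 pt, leaving 176 pt across 11 gaps = 16 pt each.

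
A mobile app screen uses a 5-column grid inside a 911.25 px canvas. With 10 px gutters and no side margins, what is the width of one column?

Subtracting 4 gutters of 10 leaves 871.25 for 5 columns, so c = 174.25 px.

174.25 px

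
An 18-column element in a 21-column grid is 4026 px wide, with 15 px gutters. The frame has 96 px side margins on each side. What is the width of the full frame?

4891.5 px

18c + 17·15 = 4026 → 18c = 3771 → c = 209.5 px.
Frame = 2·96 + 21·209.5 + 20·15 = 192 + 4399.5 + 300 = 4891.5 px.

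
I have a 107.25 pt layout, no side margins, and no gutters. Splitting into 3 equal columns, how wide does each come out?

35.75 pt

With no gutters, each column is 107.25/3 = 35.75 pt.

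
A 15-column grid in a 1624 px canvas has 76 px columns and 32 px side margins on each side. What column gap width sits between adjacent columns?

30 px

Inside the margins: 1624 − 64 = 1560 px.
15 columns take 15·76 = 1140 px; remaining 420 splits into 14 column gaps.
g = 420 / 14 = 30 px.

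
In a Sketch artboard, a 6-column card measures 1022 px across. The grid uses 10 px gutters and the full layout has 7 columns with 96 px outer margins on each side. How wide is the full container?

6c + 5·10 = 1022 → 6c = 972 → c = 162 px.
Adding margins, columns and gutters: 192 + 1134 + 60 = 1386 px.

1386 px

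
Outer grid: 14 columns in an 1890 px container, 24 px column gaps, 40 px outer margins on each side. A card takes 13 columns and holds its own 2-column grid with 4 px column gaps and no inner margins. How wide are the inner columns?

Take off 80 px of margins, leaving 1810 px.
1810 − 13·24 = 1498; ÷14 gives c = 107 px.
Span of 13: 13·107 + 12·24 = 1391 + 288 = 1679 px.
1679 − 1·4 = 1675; ÷2 gives d = 837.5 px.

837.5 px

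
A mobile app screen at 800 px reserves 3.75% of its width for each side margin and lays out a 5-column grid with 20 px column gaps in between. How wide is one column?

132 px

Margins: 3.75% × 800 = 30 px each, so content = 800 − 60 = 740 px.
740 − 4·20 = 660; ÷5 gives c = 132 px.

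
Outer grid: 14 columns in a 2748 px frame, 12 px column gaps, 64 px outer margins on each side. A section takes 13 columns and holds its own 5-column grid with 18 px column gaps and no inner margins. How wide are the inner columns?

Outer content = 2748 − 2·64 = 2620 px.
14c + 13·12 = 2620 → 14c = 2464 → c = 176 px.
13-column span = 13·176 + 12·12 = 2432 px.
5d + 4·18 = 2432 → 5d = 2360 → d = 472 px.

472 px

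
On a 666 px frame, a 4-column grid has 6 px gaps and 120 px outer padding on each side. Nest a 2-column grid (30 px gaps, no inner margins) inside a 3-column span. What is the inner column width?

144 px

Take off 240 px of margins, leaving 426 px.
4 columns + 3 gaps: 4c + 3·6 = 426.
4c = 426 − 18 = 408, so c = 102 px.
3 columns plus 2 gaps: 306 + 12 = 318 px.
2d + 1·30 = 318 → 2d = 288 → d = 144 px.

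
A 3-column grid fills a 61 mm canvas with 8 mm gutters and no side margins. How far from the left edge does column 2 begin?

23 mm

3c + 2·8 = 61 → 3c = 45 → c = 15 mm.
Before column 2: 1 column + 1 gutter.
Offset = 1·(15 + 8) = 1·23 = 23 mm.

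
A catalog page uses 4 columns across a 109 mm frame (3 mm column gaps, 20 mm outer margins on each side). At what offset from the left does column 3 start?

Subtract both margins: 109 − 2·20 = 69 mm.
4 columns + 3 column gaps: 4c + 3·3 = 69.
4c = 69 − 9 = 60, so c = 15 mm.
Column 3 starts at margin + 2·(column + gutter) = 20 + 2·18 = 56 mm.

56 mm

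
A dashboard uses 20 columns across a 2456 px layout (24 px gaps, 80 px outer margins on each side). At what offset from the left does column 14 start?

Take off 160 px of margins, leaving 2296 px.
2296 − 19·24 = 1840; ÷20 gives c = 92 px.
Column 14 starts at margin + 13·(column + gutter) = 80 + 13·116 = 1588 px.

1588 px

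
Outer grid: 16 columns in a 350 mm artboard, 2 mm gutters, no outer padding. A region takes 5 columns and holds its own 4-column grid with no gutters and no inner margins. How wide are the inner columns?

16c + 15·2 = 350 → 16c = 320 → c = 20 mm.
5 columns plus 4 gutters: 100 + 8 = 108 mm.
108 / 4 = 27 mm per column.

27 mm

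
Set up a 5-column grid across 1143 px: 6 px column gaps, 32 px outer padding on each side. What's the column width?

211 px

Content width = 1143 − 2·32 = 1079 px.
5c + 4·6 = 1079 → 5c = 1055 → c = 211 px.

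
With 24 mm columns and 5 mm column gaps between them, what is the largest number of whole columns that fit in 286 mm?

Each extra column adds 24 + 5 = 29 mm.
(286 + 5) / 29 = 10.03, so 10 columns fit.

10 columns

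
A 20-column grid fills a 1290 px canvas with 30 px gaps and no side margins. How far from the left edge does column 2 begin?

66 px

1290 − 19·30 = 720; ÷20 gives c = 36 px.
No margin, so column 2 starts at 1·(column + gutter) = 1·66 = 66 px.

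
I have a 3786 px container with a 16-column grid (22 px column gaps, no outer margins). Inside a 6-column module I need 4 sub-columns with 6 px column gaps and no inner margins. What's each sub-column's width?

16c + 15·22 = 3786 → 16c = 3456 → c = 216 px.
Span of 6: 6·216 + 5·22 = 1296 + 110 = 1406 px.
Subtracting 3 column gaps of 6 leaves 1388 for 4 columns, so d = 347 px.

347 px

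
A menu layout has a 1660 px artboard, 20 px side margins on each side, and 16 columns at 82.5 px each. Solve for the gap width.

Inside the margins: 1660 − 40 = 1620 px.
16 columns take 16·82.5 = 1320 px; remaining 300 splits into 15 gaps.
g = 300 / 15 = 20 px.

20 px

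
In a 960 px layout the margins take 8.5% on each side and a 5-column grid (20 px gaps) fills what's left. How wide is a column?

Margins: 8.5% × 960 = 81.6 px each, so content = 960 − 163.2 = 796.8 px.
796.8 − 4·20 = 716.8; ÷5 gives c = 143.36 px.

143.36 px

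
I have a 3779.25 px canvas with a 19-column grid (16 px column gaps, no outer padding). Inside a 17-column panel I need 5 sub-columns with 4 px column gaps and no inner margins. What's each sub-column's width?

672.75 px

19c + 18·16 = 3779.25 → 19c = 3491.25 → c = 183.75 px.
17 columns plus 16 column gaps: 3123.75 + 256 = 3379.75 px.
5 columns + 4 column gaps: 5d + 4·4 = 3379.75.
5d = 3379.75 − 16 = 3363.75, so d = 672.75 px.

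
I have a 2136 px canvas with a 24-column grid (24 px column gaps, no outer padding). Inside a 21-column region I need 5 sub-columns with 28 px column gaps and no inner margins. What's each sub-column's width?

24 columns + 23 column gaps: 24c + 23·24 = 2136.
24c = 2136 − 552 = 1584, so c = 66 px.
21-column span = 21·66 + 20·24 = 1866 px.
Subtracting 4 column gaps of 28 leaves 1754 for 5 columns, so d = 350.8 px.

350.8 px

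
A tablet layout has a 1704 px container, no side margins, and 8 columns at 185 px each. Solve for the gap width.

32 px

8 columns take 8·185 = 1480 px; remaining 224 splits into 7 gaps.
g = 224 / 7 = 32 px.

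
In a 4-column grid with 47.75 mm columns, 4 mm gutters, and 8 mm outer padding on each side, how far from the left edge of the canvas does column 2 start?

59.75 mm

Each column+gutter stride is 51.75 mm; 1 of them past the 8 mm margin is 8 + 51.75 = 59.75 mm.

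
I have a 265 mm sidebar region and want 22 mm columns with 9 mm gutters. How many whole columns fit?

Each extra column adds 22 + 9 = 31 mm.
(265 + 9) / 31 = 8.84, so 8 columns fit.

8 columns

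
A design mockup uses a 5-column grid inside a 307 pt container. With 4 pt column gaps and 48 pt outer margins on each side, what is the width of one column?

39 pt

Subtract both margins: 307 − 2·48 = 211 pt.
5c + 4·4 = 211 → 5c = 195 → c = 39 pt.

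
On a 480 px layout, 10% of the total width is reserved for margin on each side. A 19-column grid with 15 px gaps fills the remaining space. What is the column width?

6 px

480 × (1 − 2·10%) = 480 × 80% = 384 px for the columns.
19c + 18·15 = 384 → 19c = 114 → c = 6 px.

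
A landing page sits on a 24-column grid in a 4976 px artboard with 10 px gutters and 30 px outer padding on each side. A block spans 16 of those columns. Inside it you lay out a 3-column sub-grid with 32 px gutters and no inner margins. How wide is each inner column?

1070 px

Outer content = 4976 − 2·30 = 4916 px.
24c + 23·10 = 4916 → 24c = 4686 → c = 195.25 px.
Span of 16: 16·195.25 + 15·10 = 3124 + 150 = 3274 px.
Subtracting 2 gutters of 32 leaves 3210 for 3 columns, so d = 1070 px.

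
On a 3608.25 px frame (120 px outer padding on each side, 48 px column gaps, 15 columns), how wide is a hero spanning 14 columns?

3140.5 px

Inside the margins: 3608.25 − 240 = 3368.25 px.
15c + 14·48 = 3368.25 → 15c = 2696.25 → c = 179.75 px.
14-column span = 14·179.75 + 13·48 = 3140.5 px.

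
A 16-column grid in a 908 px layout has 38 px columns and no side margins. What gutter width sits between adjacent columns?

16 columns take 16·38 = 608 px; remaining 300 splits into 15 gutters.
g = 300 / 15 = 20 px.

20 px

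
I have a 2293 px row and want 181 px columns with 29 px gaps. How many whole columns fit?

11 columns

11 columns: 11·181 + 10·29 = 2281 px ≤ 2293.
12 columns: 2491 px > 2293. So 11.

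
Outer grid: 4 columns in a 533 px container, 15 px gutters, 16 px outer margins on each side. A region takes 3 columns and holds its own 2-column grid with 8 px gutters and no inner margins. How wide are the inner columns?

182 px

Inside the margins: 533 − 32 = 501 px.
501 − 3·15 = 456; ÷4 gives c = 114 px.
3 columns plus 2 gutters: 342 + 30 = 372 px.
Subtracting 1 gutter of 8 leaves 364 for 2 columns, so d = 182 px.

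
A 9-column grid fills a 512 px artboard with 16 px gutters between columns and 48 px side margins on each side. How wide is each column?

32 px

Content width = 512 − 2·48 = 416 px.
Subtracting 8 gutters of 16 leaves 288 for 9 columns, so c = 32 px.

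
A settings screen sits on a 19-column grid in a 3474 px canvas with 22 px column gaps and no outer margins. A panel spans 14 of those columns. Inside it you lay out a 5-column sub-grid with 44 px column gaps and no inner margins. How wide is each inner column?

475.6 px

19 columns + 18 column gaps: 19c + 18·22 = 3474.
19c = 3474 − 396 = 3078, so c = 162 px.
Span of 14: 14·162 + 13·22 = 2268 + 286 = 2554 px.
Subtracting 4 column gaps of 44 leaves 2378 for 5 columns, so d = 475.6 px.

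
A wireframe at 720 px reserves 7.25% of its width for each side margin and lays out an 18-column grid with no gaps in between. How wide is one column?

Margins: 7.25% × 720 = 52.2 px each, so content = 720 − 104.4 = 615.6 px.
With no gaps, each column is 615.6/18 = 34.2 px.

34.2 px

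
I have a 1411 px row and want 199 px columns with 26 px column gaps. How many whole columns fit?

6 columns

Each extra column adds 199 + 26 = 225 px.
(1411 + 26) / 225 = 6.39, so 6 columns fit.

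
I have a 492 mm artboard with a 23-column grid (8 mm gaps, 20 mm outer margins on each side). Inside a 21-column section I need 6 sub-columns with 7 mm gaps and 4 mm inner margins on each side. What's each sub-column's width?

Take off 40 mm of margins, leaving 452 mm.
Subtracting 22 gaps of 8 leaves 276 for 23 columns, so c = 12 mm.
21 columns plus 20 gaps: 252 + 160 = 412 mm.
Inner content = 412 − 2·4 = 404 mm.
6d + 5·7 = 404 → 6d = 369 → d = 61.5 mm.

61.5 mm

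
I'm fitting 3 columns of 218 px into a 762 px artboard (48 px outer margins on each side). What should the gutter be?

Content width = 762 − 2·48 = 666 px.
3·218 + 2g = 666 → 2g = 12 → g = 6 px.

6 px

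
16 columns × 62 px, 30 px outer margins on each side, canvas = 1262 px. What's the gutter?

14 px

Content width = 1262 − 2·30 = 1202 px.
16 columns take 16·62 = 992 px; remaining 210 splits into 15 gutters.
g = 210 / 15 = 14 px.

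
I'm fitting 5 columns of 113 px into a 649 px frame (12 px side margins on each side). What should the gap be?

Take off 24 px of margins, leaving 625 px.
Columns use 565 px, leaving 60 px across 4 gaps = 15 px each.

15 px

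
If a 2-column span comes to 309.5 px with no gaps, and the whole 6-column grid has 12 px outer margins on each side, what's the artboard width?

952.5 px

309.5 / 2 = 154.75 px per column.
Artboard = 2·12 + 6·154.75 = 24 + 928.5 = 952.5 px.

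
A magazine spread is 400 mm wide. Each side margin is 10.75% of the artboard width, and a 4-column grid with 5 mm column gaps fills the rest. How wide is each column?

Each margin = 10.75% of 400 = 43 mm; content = 400 − 2·43 = 314 mm.
4c + 3·5 = 314 → 4c = 299 → c = 74.75 mm.

74.75 mm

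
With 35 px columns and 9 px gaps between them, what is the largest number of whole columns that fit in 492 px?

11 columns: 11·35 + 10·9 = 475 px ≤ 492.
12 columns: 519 px > 492. So 11.

11 columns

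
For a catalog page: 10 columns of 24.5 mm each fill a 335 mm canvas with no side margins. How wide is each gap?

10 mm

10 columns take 10·24.5 = 245 mm; remaining 90 splits into 9 gaps.
g = 90 / 9 = 10 mm.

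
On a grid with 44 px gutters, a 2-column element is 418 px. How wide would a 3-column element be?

649 px

2c + 1·44 = 418 → 2c = 374 → c = 187 px.
Span of 3: 3·187 + 2·44 = 561 + 88 = 649 px.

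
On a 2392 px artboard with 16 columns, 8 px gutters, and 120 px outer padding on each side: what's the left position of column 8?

Take off 240 px of margins, leaving 2152 px.
2152 − 15·8 = 2032; ÷16 gives c = 127 px.
Each column+gutter stride is 135 px; 7 of them past the 120 px margin is 120 + 945 = 1065 px.

1065 px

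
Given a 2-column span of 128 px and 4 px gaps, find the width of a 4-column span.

260 px

Subtracting 1 gap of 4 leaves 124 for 2 columns, so c = 62 px.
Span of 4: 4·62 + 3·4 = 248 + 12 = 260 px.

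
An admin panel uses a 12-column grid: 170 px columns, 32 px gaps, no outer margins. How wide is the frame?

2392 px

Total width: 12·170 + 11·32 = 2392 px.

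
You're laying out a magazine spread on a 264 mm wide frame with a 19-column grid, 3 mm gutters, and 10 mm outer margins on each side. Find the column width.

Inside the margins: 264 − 20 = 244 mm.
19 columns + 18 gutters: 19c + 18·3 = 244.
19c = 244 − 54 = 190, so c = 10 mm.

10 mm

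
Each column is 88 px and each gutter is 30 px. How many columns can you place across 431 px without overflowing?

3 columns

Each extra column adds 88 + 30 = 118 px.
(431 + 30) / 118 = 3.91, so 3 columns fit.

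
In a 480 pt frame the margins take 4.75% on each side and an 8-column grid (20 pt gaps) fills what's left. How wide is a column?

480 × (1 − 2·4.75%) = 480 × 90.5% = 434.4 pt for the columns.
Subtracting 7 gaps of 20 leaves 294.4 for 8 columns, so c = 36.8 pt.

36.8 pt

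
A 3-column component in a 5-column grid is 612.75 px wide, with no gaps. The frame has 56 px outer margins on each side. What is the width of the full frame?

1133.25 px

3c = 612.75 → c = 204.25 px.
Total width: 2·56 + 5·204.25 = 1133.25 px.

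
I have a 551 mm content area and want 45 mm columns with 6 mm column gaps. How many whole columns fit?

10 columns

Each extra column adds 45 + 6 = 51 mm.
(551 + 6) / 51 = 10.92, so 10 columns fit.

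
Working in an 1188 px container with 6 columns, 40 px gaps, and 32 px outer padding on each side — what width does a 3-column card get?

542 px

Content width = 1188 − 2·32 = 1124 px.
6 columns + 5 gaps: 6c + 5·40 = 1124.
6c = 1124 − 200 = 924, so c = 154 px.
Span of 3: 3·154 + 2·40 = 462 + 80 = 542 px.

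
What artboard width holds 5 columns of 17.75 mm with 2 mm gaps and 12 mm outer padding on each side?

120.75 mm

Adding margins, columns and gutters: 24 + 88.75 + 8 = 120.75 mm.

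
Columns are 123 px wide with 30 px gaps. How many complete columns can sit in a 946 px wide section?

6 columns

k columns need k·123 + (k−1)·30 = k·153 − 30.
k·153 − 30 ≤ 946 → k ≤ 976 / 153 ≈ 6.38, so k = 6.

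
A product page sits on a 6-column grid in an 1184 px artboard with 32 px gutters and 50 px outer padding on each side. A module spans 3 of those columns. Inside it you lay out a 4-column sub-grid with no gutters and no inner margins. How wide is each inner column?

Subtract both margins: 1184 − 2·50 = 1084 px.
Subtracting 5 gutters of 32 leaves 924 for 6 columns, so c = 154 px.
3 columns plus 2 gutters: 462 + 64 = 526 px.
With no gutters, each column is 526/4 = 131.5 px.

131.5 px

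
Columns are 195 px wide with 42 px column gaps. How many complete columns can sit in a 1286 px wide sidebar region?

5 columns: 5·195 + 4·42 = 1143 px ≤ 1286.
6 columns: 1380 px > 1286. So 5.

5 columns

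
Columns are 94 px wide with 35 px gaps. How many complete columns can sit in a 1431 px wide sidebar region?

11 columns

11 columns: 11·94 + 10·35 = 1384 px ≤ 1431.
12 columns: 1513 px > 1431. So 11.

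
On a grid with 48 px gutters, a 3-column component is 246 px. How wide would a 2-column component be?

Subtracting 2 gutters of 48 leaves 150 for 3 columns, so c = 50 px.
Span of 2: 2·50 + 1·48 = 100 + 48 = 148 px.

148 px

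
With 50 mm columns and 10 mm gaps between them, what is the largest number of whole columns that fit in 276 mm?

k columns need k·50 + (k−1)·10 = k·60 − 10.
k·60 − 10 ≤ 276 → k ≤ 286 / 60 ≈ 4.77, so k = 4.

4 columns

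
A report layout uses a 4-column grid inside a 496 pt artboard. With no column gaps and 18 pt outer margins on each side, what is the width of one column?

Content width = 496 − 2·18 = 460 pt.
With no column gaps, each column is 460/4 = 115 pt.

115 pt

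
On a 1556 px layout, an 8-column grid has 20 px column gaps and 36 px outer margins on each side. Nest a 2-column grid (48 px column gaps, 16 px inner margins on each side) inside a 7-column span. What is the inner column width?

608 px

Inside the margins: 1556 − 72 = 1484 px.
8 columns + 7 column gaps: 8c + 7·20 = 1484.
8c = 1484 − 140 = 1344, so c = 168 px.
7 columns plus 6 column gaps: 1176 + 120 = 1296 px.
Inner content = 1296 − 2·16 = 1264 px.
Subtracting 1 column gap of 48 leaves 1216 for 2 columns, so d = 608 px.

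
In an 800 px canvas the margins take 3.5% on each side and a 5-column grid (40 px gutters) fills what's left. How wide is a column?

116.8 px

800 × (1 − 2·3.5%) = 800 × 93% = 744 px for the columns.
Subtracting 4 gutters of 40 leaves 584 for 5 columns, so c = 116.8 px.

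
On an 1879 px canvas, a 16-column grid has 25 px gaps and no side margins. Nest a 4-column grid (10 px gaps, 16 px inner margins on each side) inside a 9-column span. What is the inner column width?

246 px

16c + 15·25 = 1879 → 16c = 1504 → c = 94 px.
9 columns plus 8 gaps: 846 + 200 = 1046 px.
Inner content = 1046 − 2·16 = 1014 px.
Subtracting 3 gaps of 10 leaves 984 for 4 columns, so d = 246 px.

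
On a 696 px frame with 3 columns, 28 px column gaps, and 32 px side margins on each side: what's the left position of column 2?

252 px

Subtract both margins: 696 − 2·32 = 632 px.
632 − 2·28 = 576; ÷3 gives c = 192 px.
Each column+gutter stride is 220 px; 1 of them past the 32 px margin is 32 + 220 = 252 px.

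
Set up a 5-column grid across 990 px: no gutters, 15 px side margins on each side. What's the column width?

Take off 30 px of margins, leaving 960 px.
5c = 960 → c = 192 px.

192 px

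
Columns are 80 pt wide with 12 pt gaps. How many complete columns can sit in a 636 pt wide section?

Each extra column adds 80 + 12 = 92 pt.
(636 + 12) / 92 = 7.04, so 7 columns fit.

7 columns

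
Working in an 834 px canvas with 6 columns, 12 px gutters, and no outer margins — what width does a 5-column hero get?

834 − 5·12 = 774; ÷6 gives c = 129 px.
5 columns plus 4 gutters: 645 + 48 = 693 px.

693 px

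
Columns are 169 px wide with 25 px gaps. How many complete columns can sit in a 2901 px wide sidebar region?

15 columns

Each extra column adds 169 + 25 = 194 px.
(2901 + 25) / 194 = 15.08, so 15 columns fit.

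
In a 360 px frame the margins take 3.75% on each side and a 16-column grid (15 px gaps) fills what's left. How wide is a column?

Each margin = 3.75% of 360 = 13.5 px; content = 360 − 2·13.5 = 333 px.
16c + 15·15 = 333 → 16c = 108 → c = 6.75 px.

6.75 px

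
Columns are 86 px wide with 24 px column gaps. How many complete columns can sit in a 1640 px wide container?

15 columns

Each extra column adds 86 + 24 = 110 px.
(1640 + 24) / 110 = 15.13, so 15 columns fit.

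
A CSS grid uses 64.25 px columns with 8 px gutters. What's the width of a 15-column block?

Span of 15: 15·64.25 + 14·8 = 963.75 + 112 = 1075.75 px.

1075.75 px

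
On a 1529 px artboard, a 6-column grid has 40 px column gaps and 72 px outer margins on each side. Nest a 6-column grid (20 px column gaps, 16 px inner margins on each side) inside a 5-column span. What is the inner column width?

Subtract both margins: 1529 − 2·72 = 1385 px.
Subtracting 5 column gaps of 40 leaves 1185 for 6 columns, so c = 197.5 px.
Span of 5: 5·197.5 + 4·40 = 987.5 + 160 = 1147.5 px.
Inner content = 1147.5 − 2·16 = 1115.5 px.
6 columns + 5 column gaps: 6d + 5·20 = 1115.5.
6d = 1115.5 − 100 = 1015.5, so d = 169.25 px.

169.25 px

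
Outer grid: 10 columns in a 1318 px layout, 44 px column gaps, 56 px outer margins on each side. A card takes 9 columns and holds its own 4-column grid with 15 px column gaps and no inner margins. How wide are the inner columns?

Inside the margins: 1318 − 112 = 1206 px.
10 columns + 9 column gaps: 10c + 9·44 = 1206.
10c = 1206 − 396 = 810, so c = 81 px.
9 columns plus 8 column gaps: 729 + 352 = 1081 px.
1081 − 3·15 = 1036; ÷4 gives d = 259 px.

259 px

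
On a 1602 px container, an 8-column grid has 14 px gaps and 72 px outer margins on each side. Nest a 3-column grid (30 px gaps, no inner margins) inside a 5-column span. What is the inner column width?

282 px

Inside the margins: 1602 − 144 = 1458 px.
Subtracting 7 gaps of 14 leaves 1360 for 8 columns, so c = 170 px.
Span of 5: 5·170 + 4·14 = 850 + 56 = 906 px.
906 − 2·30 = 846; ÷3 gives d = 282 px.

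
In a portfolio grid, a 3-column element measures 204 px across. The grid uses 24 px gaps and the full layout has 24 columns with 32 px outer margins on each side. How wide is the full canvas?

3 columns + 2 gaps: 3c + 2·24 = 204.
3c = 204 − 48 = 156, so c = 52 px.
Adding margins, columns and gutters: 64 + 1248 + 552 = 1864 px.

1864 px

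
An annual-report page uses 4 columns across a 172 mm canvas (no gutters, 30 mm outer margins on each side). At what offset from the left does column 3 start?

Content = 172 − 2·30 = 112 mm.
4c = 112 → c = 28 mm.
Each column+gutter stride is 28 mm; 2 of them past the 30 mm margin is 30 + 56 = 86 mm.

86 mm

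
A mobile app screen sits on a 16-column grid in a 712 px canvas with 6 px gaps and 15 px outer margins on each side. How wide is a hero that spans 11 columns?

Take off 30 px of margins, leaving 682 px.
682 − 15·6 = 592; ÷16 gives c = 37 px.
Span of 11: 11·37 + 10·6 = 407 + 60 = 467 px.

467 px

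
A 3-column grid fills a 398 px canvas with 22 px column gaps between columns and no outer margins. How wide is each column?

118 px

Subtracting 2 column gaps of 22 leaves 354 for 3 columns, so c = 118 px.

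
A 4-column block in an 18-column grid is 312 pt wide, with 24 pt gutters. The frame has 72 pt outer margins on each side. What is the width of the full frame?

4c + 3·24 = 312 → 4c = 240 → c = 60 pt.
Frame = 2·72 + 18·60 + 17·24 = 144 + 1080 + 408 = 1632 pt.

1632 pt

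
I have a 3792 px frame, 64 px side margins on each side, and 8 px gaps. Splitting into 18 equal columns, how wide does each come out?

Subtract both margins: 3792 − 2·64 = 3664 px.
18c + 17·8 = 3664 → 18c = 3528 → c = 196 px.

196 px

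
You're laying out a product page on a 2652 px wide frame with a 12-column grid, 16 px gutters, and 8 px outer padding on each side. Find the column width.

205 px

Subtract both margins: 2652 − 2·8 = 2636 px.
12 columns + 11 gutters: 12c + 11·16 = 2636.
12c = 2636 − 176 = 2460, so c = 205 px.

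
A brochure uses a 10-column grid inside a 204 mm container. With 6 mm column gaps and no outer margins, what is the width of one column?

Subtracting 9 column gaps of 6 leaves 150 for 10 columns, so c = 15 mm.

15 mm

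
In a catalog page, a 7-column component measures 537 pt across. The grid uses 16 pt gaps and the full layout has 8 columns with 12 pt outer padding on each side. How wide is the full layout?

640 pt

7 columns + 6 gaps: 7c + 6·16 = 537.
7c = 537 − 96 = 441, so c = 63 pt.
Total width: 2·12 + 8·63 + 7·16 = 640 pt.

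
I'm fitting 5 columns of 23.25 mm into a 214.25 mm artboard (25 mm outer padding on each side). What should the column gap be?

Inside the margins: 214.25 − 50 = 164.25 mm.
Columns use 116.25 mm, leaving 48 mm across 4 column gaps = 12 mm each.

12 mm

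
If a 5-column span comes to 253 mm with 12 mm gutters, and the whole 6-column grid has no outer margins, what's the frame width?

Subtracting 4 gutters of 12 leaves 205 for 5 columns, so c = 41 mm.
Frame = 6·41 + 5·12 = 246 + 60 = 306 mm.

306 mm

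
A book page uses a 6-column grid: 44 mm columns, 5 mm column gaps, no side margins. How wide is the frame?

289 mm

Summing: 264 + 25 = 289 mm.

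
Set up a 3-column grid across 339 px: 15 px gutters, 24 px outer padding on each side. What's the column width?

87 px

Take off 48 px of margins, leaving 291 px.
3 columns + 2 gutters: 3c + 2·15 = 291.
3c = 291 − 30 = 261, so c = 87 px.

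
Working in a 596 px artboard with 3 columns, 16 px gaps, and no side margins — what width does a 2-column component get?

596 − 2·16 = 564; ÷3 gives c = 188 px.
Span of 2: 2·188 + 1·16 = 376 + 16 = 392 px.

392 px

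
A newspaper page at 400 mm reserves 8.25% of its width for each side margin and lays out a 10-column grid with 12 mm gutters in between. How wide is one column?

22.6 mm

Each margin = 8.25% of 400 = 33 mm; content = 400 − 2·33 = 334 mm.
10 columns + 9 gutters: 10c + 9·12 = 334.
10c = 334 − 108 = 226, so c = 22.6 mm.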